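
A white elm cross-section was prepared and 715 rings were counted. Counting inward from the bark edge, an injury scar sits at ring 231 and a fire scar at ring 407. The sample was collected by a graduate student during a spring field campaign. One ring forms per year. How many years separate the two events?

176 yr

Separation: 407 − 231 = 176 rings.
One ring per year makes the interval 176 years.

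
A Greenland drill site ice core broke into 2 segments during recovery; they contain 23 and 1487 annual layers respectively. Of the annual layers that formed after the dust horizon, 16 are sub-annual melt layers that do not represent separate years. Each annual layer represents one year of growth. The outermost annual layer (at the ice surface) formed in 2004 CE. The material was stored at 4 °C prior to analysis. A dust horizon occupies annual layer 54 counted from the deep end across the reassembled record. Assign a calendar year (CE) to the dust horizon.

Total annual layers = 23 + 1487 = 1510.
The dust horizon sits at annual layer 54 from the deep end, so 1510 − 54 = 1456 annual layers formed after it.
1456 − 16 false = 1440 true annual layers after the dust horizon.
Counting back 1440 years from 2004 CE places the dust horizon in 2004 − 1440 = 564 CE.

564 CE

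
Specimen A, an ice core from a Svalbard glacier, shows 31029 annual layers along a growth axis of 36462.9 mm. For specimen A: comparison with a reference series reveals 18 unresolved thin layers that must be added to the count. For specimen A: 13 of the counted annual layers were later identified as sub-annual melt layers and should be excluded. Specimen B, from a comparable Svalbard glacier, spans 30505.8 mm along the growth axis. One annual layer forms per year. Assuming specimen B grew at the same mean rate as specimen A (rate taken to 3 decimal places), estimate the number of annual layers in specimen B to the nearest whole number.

Specimen A: after corrections the count is 31029 − 13 + 18 = 31034 annual layers.
A: Mean rate = 36462.9 mm / 31034 years ≈ 1.175 mm per year.
B spans 30505.8 / 1.175 = 25962.38 years ≈ 25962 annual layers.

25962 annual layers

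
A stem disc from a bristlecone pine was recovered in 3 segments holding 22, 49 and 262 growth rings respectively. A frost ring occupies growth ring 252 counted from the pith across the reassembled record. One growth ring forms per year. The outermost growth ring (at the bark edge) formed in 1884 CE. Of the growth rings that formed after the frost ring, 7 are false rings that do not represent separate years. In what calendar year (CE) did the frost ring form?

Total growth rings = 22 + 49 + 262 = 333.
333 − 252 = 81 growth rings lie beyond the frost ring toward the bark edge.
Removing the 7 false growth rings leaves 81 − 7 = 74 true growth rings beyond the frost ring.
The growth ring at the bark edge is 1884 CE, so the frost ring dates to 1884 − 74 = 1810 CE.

1810 CE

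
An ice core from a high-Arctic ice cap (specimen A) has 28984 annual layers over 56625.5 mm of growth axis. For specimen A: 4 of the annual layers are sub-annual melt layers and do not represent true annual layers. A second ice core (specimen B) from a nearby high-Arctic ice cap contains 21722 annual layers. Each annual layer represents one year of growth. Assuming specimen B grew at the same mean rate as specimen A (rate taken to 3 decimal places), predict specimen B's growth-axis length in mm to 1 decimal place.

Specimen A: correcting the raw count gives 28984 − 4 = 28980 true annual layers.
A: Mean rate = 56625.5 mm / 28980 years ≈ 1.954 mm/year.
Length of B = 1.954 × 21722 = 42444.8 mm.

42444.8 mm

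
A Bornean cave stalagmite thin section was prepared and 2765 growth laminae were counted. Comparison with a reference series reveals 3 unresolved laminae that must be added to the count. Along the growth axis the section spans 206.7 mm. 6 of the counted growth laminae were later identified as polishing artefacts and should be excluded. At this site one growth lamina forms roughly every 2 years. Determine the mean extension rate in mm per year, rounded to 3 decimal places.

0.037 mm per year

True growth lamina count = 2765 − 6 + 3 = 2762.
At 2 years per growth lamina, 2762 × 2 = 5524 years.
Mean rate = 206.7 mm / 5524 years ≈ 0.037 mm per year.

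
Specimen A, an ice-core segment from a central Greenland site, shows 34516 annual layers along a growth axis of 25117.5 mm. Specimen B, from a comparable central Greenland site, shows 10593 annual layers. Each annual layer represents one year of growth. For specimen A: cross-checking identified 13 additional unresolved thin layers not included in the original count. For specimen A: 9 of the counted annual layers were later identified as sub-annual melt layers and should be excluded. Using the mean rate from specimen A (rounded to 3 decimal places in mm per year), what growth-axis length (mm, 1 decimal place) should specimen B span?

Specimen A: true annual layer count = 34516 − 9 + 13 = 34520.
A: 25117.5 mm over 34520 years gives 25117.5 / 34520 ≈ 0.728 mm/year.
B's length ≈ 0.728 × 10593 = 7711.7 mm.

7711.7 mm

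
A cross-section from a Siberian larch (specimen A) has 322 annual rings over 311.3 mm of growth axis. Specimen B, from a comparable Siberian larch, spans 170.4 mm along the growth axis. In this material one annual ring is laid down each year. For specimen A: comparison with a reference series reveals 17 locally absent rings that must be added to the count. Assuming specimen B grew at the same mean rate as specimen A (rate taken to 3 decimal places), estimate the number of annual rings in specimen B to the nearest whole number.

186 annual rings

Specimen A: after corrections the count is 322 + 17 = 339 annual rings.
A: Mean rate = 311.3 mm / 339 years ≈ 0.918 mm/yr.
B spans 170.4 / 0.918 = 185.62 years ≈ 186 annual rings.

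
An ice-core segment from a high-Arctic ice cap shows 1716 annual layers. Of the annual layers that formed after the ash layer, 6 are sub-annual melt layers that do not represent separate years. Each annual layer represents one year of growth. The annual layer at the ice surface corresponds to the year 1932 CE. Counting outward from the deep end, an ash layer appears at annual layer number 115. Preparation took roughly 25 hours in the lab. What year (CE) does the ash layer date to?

The ash layer sits at annual layer 115 from the deep end, so 1716 − 115 = 1601 annual layers formed after it.
Excluding 6 false annual layers: 1601 − 6 = 1595.
Counting back 1595 years from 1932 CE places the ash layer in 1932 − 1595 = 337 CE.

337 CE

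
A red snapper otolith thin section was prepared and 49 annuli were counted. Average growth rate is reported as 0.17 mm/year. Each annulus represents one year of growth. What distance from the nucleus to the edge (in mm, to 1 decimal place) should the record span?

The record spans 49 years at 0.17 mm per year.
Predicted length = 0.17 mm/year × 49 years = 8.3 mm.

8.3 mm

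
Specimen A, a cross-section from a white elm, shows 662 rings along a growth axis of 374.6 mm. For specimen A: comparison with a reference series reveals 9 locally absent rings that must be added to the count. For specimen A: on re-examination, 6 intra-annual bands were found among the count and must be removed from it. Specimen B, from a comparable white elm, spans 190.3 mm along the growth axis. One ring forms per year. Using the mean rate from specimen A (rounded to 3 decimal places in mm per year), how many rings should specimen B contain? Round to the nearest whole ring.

Specimen A: true ring count = 662 − 6 + 9 = 665.
A: Extension rate ≈ 374.6 / 665 = 0.563 mm/yr.
B spans 190.3 / 0.563 = 338.01 years ≈ 338 rings.

338 rings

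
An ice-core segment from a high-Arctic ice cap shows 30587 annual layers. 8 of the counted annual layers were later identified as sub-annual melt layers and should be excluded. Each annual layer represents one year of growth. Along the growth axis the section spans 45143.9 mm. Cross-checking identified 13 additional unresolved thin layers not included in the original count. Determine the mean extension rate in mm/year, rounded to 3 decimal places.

True annual layer count = 30587 − 8 + 13 = 30592.
Extension rate ≈ 45143.9 / 30592 = 1.476 mm/year.

1.476 mm/year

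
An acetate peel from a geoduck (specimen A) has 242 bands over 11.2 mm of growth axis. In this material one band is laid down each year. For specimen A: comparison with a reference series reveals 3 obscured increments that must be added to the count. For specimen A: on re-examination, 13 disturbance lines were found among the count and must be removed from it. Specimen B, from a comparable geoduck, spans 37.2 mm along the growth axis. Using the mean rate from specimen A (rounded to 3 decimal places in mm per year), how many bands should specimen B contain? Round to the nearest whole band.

Specimen A: correcting the raw count gives 242 − 13 + 3 = 232 true bands.
A: Mean rate = 11.2 mm / 232 years ≈ 0.048 mm/year.
For B, 37.2 / 0.048 = 775.00 years ≈ 775 bands.

775 bands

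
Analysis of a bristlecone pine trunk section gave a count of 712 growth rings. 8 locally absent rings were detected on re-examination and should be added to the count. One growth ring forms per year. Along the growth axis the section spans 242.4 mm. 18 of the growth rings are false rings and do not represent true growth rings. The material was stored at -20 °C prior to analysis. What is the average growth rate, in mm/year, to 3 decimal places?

Correcting the raw count gives 712 − 18 + 8 = 702 true growth rings.
Extension rate ≈ 242.4 / 702 = 0.345 mm/year.

0.345 mm/year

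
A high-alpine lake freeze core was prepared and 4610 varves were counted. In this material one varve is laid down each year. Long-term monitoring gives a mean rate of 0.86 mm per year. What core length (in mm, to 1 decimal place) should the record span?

4610 years of growth are recorded.
Predicted length = 0.86 mm/year × 4610 years = 3964.6 mm.

3964.6 mm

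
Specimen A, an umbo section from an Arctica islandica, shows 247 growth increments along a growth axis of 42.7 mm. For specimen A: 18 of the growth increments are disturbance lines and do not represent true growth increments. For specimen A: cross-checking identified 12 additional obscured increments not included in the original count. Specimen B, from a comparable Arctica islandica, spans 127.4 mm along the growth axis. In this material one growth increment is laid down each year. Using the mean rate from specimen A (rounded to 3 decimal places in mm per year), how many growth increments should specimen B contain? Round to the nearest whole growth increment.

Specimen A: after corrections the count is 247 − 18 + 12 = 241 growth increments.
A: 42.7 mm over 241 years gives 42.7 / 241 ≈ 0.177 mm/yr.
Specimen B: 127.4 mm / 0.177 mm per year = 719.77 years ≈ 720 growth increments.

720 growth increments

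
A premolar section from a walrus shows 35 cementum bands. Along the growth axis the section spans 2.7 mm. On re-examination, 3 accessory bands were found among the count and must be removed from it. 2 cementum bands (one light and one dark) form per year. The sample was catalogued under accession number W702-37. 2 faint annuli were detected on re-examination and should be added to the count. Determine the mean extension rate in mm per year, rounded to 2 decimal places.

0.16 mm per year

Correcting the raw count gives 35 − 3 + 2 = 34 true cementum bands.
Dividing by 2 cementum bands per year: 34 / 2 = 17 years.
Extension rate ≈ 2.7 / 17 = 0.16 mm per year.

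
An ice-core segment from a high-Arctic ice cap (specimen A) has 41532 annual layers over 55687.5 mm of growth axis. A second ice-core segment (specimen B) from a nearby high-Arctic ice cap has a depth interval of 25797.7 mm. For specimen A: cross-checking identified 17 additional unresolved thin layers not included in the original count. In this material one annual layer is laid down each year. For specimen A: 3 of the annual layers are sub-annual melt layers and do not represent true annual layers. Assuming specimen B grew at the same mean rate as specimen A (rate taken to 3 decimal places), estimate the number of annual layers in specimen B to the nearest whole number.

Specimen A: true annual layer count = 41532 − 3 + 17 = 41546.
A: 55687.5 mm over 41546 years gives 55687.5 / 41546 ≈ 1.340 mm per year.
B spans 25797.7 / 1.340 = 19252.01 years ≈ 19252 annual layers.

19252 annual layers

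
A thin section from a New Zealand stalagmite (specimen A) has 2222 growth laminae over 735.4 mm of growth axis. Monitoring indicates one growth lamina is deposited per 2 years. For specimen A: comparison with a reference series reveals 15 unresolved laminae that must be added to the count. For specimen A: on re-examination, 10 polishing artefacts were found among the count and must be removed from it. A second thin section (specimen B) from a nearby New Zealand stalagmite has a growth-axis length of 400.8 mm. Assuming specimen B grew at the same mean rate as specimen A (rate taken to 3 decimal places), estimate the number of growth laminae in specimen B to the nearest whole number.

1215 growth laminae

Specimen A: adjusted count: 2222 − 10 + 15 = 2227 growth laminae.
Specimen A: multiplying by 2 years per growth lamina: 2227 × 2 = 4454 years.
A: Mean rate = 735.4 mm / 4454 years ≈ 0.165 mm/year.
B spans 400.8 / 0.165 = 2429.09 years; at 2 years per growth lamina that is 2429.09 / 2 ≈ 1215 growth laminae.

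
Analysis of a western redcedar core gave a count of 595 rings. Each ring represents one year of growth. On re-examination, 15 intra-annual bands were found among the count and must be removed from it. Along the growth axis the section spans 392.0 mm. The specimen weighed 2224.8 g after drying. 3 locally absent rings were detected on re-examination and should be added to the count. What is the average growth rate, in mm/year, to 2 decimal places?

True ring count = 595 − 15 + 3 = 583.
392.0 mm over 583 years gives 392.0 / 583 ≈ 0.67 mm/year.

0.67 mm/year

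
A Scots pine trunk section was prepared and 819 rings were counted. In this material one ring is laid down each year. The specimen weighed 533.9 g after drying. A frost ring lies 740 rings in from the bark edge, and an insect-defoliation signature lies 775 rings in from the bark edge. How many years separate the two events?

Separation: 775 − 740 = 35 rings.
That is 35 years at one ring per year.

35 years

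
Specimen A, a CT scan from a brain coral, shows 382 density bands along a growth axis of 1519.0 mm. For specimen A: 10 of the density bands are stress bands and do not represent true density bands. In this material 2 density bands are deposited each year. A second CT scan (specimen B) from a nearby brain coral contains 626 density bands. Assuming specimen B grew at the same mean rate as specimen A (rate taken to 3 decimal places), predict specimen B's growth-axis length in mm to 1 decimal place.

2556.3 mm

Specimen A: adjusted count: 382 − 10 = 372 density bands.
Specimen A: with 2 density bands per year, 372 / 2 = 186 years.
A: 1519.0 mm over 186 years gives 1519.0 / 186 ≈ 8.167 mm per year.
Specimen B: 626 density bands at 2 per year is 626 / 2 = 313 years. B's length ≈ 8.167 × 313 = 2556.3 mm.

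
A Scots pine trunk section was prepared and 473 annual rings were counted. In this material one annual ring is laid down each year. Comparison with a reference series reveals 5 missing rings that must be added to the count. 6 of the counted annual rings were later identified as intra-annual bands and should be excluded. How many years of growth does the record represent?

After corrections the count is 473 − 6 + 5 = 472 annual rings.
One annual ring per year makes the duration 472 years.

472 yr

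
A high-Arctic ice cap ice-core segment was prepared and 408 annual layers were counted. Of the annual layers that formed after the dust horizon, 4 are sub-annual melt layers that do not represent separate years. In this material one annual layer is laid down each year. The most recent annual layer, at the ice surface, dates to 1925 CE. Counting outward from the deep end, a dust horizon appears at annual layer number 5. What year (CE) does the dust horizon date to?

The dust horizon sits at annual layer 5 from the deep end, so 408 − 5 = 403 annual layers formed after it.
Excluding 4 false annual layers: 403 − 4 = 399.
The annual layer at the ice surface is 1925 CE, so the dust horizon dates to 1925 − 399 = 1526 CE.

1526 CE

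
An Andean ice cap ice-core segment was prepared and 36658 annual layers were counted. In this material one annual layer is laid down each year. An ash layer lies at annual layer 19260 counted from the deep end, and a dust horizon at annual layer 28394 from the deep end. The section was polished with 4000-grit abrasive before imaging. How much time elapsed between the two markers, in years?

28394 − 19260 = 9134 annual layers lie between the two events.
At one annual layer per year, 9134 years elapsed between them.

9134 years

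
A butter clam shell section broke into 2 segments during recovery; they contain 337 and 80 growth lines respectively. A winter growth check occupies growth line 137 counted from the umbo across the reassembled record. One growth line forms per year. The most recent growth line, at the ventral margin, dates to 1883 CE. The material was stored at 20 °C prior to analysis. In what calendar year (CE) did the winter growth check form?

1603 CE

Total growth lines = 337 + 80 = 417.
The winter growth check sits at growth line 137 from the umbo, so 417 − 137 = 280 growth lines formed after it.
1883 − 280 = 1603 CE.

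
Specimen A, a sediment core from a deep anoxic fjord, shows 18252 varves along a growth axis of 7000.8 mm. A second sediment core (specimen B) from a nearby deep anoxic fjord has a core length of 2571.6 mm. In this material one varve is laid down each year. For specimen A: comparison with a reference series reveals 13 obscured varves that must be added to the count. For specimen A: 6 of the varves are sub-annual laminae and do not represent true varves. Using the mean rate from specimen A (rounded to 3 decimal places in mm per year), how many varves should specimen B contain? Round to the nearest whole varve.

Specimen A: after corrections the count is 18252 − 6 + 13 = 18259 varves.
A: 7000.8 mm over 18259 years gives 7000.8 / 18259 ≈ 0.383 mm per year.
For B, 2571.6 / 0.383 = 6714.36 years ≈ 6714 varves.

6714 varves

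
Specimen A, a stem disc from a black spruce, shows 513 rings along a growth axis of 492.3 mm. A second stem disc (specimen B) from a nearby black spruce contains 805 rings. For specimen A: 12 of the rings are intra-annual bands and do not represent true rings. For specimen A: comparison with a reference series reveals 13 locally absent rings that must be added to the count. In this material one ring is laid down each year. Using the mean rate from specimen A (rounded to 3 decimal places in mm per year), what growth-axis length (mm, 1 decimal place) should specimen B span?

771.2 mm

Specimen A: after corrections the count is 513 − 12 + 13 = 514 rings.
A: 492.3 mm over 514 years gives 492.3 / 514 ≈ 0.958 mm/year.
B's length ≈ 0.958 × 805 = 771.2 mm.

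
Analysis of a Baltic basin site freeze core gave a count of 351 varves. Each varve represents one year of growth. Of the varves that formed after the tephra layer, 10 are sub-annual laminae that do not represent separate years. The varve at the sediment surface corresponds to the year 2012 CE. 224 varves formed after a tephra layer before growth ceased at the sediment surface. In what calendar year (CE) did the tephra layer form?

224 varves formed after the tephra layer.
Excluding 10 false varves: 224 − 10 = 214.
2012 − 214 = 1798 CE.

1798 CE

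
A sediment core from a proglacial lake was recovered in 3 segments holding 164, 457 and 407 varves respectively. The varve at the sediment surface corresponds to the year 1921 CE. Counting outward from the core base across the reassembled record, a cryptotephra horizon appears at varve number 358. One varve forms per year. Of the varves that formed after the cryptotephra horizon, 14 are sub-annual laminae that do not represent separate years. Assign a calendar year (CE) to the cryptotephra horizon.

Total varves = 164 + 457 + 407 = 1028.
1028 − 358 = 670 varves lie beyond the cryptotephra horizon toward the sediment surface.
Excluding 14 false varves: 670 − 14 = 656.
Counting back 656 years from 1921 CE places the cryptotephra horizon in 1921 − 656 = 1265 CE.

1265 CE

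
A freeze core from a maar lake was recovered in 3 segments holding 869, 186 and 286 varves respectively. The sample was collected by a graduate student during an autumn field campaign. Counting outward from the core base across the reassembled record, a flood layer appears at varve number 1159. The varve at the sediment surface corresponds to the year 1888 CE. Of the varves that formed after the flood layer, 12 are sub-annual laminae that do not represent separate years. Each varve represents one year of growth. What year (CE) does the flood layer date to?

1718 CE

Total varves = 869 + 186 + 286 = 1341.
Between varve 1159 and the sediment surface there are 1341 − 1159 = 182 varves.
182 − 12 false = 170 true varves after the flood layer.
The varve at the sediment surface is 1888 CE, so the flood layer dates to 1888 − 170 = 1718 CE.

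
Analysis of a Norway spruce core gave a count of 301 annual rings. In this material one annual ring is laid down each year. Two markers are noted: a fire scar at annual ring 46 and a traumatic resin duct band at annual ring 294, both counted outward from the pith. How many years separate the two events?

Separation: 294 − 46 = 248 annual rings.
At one annual ring per year, 248 years elapsed between them.

248 years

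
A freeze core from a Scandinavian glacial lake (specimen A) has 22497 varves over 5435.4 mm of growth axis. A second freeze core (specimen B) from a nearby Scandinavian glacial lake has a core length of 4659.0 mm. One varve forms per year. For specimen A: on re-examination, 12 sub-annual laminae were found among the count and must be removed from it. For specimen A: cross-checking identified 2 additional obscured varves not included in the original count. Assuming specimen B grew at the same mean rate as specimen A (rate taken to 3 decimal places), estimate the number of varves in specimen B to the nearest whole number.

Specimen A: after corrections the count is 22497 − 12 + 2 = 22487 varves.
A: 5435.4 mm over 22487 years gives 5435.4 / 22487 ≈ 0.242 mm/yr.
B spans 4659.0 / 0.242 = 19252.07 years ≈ 19252 varves.

19252 varves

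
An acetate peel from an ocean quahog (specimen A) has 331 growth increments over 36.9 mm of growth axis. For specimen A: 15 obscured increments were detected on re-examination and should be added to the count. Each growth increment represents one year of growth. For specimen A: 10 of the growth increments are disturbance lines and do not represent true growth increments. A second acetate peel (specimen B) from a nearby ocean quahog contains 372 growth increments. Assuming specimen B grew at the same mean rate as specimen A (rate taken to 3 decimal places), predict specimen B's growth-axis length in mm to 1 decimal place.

Specimen A: adjusted count: 331 − 10 + 15 = 336 growth increments.
A: Mean rate = 36.9 mm / 336 years ≈ 0.110 mm/yr.
For B, 0.110 mm/year × 372 years = 40.9 mm.

40.9 mm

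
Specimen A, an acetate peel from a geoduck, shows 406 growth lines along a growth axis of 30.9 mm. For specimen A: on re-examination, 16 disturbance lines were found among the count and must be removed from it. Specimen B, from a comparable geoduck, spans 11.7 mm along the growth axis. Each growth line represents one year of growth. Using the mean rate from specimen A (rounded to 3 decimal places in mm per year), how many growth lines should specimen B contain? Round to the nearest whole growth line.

148 growth lines

Specimen A: adjusted count: 406 − 16 = 390 growth lines.
A: Extension rate ≈ 30.9 / 390 = 0.079 mm/yr.
Specimen B: 11.7 mm / 0.079 mm per year = 148.10 years ≈ 148 growth lines.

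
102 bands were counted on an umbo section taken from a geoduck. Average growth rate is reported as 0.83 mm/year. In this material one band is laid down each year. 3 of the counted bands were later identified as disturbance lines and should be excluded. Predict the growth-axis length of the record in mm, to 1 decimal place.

After corrections the count is 102 − 3 = 99 bands.
Length ≈ 0.83 × 99 = 82.2 mm.

82.2 mm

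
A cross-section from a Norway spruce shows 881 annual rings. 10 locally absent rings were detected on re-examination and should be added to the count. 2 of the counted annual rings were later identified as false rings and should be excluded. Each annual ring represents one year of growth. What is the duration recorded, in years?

889 years

Correcting the raw count gives 881 − 2 + 10 = 889 true annual rings.
One annual ring per year makes the duration 889 years.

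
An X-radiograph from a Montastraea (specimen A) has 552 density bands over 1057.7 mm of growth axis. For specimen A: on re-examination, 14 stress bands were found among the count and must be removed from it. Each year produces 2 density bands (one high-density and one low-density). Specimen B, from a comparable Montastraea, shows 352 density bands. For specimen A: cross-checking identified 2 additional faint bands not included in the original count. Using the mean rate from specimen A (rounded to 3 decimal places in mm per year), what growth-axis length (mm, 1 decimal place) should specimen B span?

Specimen A: after corrections the count is 552 − 14 + 2 = 540 density bands.
Specimen A: dividing by 2 density bands per year: 540 / 2 = 270 years.
A: Extension rate ≈ 1057.7 / 270 = 3.917 mm/yr.
Specimen B: dividing by 2 density bands per year: 352 / 2 = 176 years. Length of B = 3.917 × 176 = 689.4 mm.

689.4 mm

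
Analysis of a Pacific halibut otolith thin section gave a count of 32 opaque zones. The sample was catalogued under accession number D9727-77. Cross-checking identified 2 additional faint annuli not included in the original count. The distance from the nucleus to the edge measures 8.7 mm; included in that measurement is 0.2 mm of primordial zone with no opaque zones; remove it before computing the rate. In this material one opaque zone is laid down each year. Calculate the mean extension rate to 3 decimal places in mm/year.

0.250 mm/year

True opaque zone count = 32 + 2 = 34.
Removing the 0.2 mm offcut leaves 8.7 − 0.2 = 8.5 mm.
Extension rate ≈ 8.5 / 34 = 0.250 mm/year.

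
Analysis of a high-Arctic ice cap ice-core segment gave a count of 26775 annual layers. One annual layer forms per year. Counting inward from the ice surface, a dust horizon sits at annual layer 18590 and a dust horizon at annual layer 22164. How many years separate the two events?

The two markers are separated by 22164 − 18590 = 3574 annual layers.
That is 3574 years at one annual layer per year.

3574 years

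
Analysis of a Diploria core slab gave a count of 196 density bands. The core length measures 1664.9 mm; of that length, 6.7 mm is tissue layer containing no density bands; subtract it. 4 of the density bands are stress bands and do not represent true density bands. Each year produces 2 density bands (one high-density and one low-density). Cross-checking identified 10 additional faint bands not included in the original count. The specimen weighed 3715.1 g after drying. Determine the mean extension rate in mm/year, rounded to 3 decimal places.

True density band count = 196 − 4 + 10 = 202.
With 2 density bands per year, 202 / 2 = 101 years.
The growth record spans 1664.9 − 6.7 = 1658.2 mm.
Extension rate ≈ 1658.2 / 101 = 16.418 mm/year.

16.418 mm/year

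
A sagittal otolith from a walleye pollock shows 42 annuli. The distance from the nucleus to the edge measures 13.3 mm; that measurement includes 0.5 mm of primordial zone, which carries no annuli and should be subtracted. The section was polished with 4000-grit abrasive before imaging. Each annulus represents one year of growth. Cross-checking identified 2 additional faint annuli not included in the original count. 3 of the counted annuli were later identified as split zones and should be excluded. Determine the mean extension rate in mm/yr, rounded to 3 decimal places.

Adjusted count: 42 − 3 + 2 = 41 annuli.
Removing the 0.5 mm offcut leaves 13.3 − 0.5 = 12.8 mm.
Extension rate ≈ 12.8 / 41 = 0.312 mm/yr.

0.312 mm/yr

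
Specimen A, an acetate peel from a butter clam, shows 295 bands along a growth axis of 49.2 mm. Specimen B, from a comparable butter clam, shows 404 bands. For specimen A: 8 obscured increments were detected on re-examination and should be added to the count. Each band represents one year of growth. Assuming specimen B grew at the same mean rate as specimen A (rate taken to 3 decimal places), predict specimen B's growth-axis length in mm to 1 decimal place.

65.4 mm

Specimen A: adjusted count: 295 + 8 = 303 bands.
A: Extension rate ≈ 49.2 / 303 = 0.162 mm/yr.
Length of B = 0.162 × 404 = 65.4 mm.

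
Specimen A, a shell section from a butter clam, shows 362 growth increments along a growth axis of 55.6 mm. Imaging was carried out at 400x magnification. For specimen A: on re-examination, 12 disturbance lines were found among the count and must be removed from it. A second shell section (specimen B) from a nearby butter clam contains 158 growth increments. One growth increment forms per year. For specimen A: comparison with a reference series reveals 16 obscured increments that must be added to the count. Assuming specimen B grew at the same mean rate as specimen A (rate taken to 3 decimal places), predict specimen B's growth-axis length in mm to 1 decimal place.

24.0 mm

Specimen A: true growth increment count = 362 − 12 + 16 = 366.
A: Mean rate = 55.6 mm / 366 years ≈ 0.152 mm per year.
B's length ≈ 0.152 × 158 = 24.0 mm.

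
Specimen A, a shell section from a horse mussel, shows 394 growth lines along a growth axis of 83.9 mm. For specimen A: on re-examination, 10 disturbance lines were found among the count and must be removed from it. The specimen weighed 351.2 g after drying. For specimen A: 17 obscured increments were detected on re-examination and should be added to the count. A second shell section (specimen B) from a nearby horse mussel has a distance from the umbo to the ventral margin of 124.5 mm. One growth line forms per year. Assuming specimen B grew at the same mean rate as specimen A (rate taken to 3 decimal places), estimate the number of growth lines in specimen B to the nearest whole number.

Specimen A: correcting the raw count gives 394 − 10 + 17 = 401 true growth lines.
A: Extension rate ≈ 83.9 / 401 = 0.209 mm per year.
For B, 124.5 / 0.209 = 595.69 years ≈ 596 growth lines.

596 growth lines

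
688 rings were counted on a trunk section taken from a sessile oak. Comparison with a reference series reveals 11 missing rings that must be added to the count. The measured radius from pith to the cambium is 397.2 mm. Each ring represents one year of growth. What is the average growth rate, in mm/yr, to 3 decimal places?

0.568 mm/yr

Adjusted count: 688 + 11 = 699 rings.
397.2 mm over 699 years gives 397.2 / 699 ≈ 0.568 mm/yr.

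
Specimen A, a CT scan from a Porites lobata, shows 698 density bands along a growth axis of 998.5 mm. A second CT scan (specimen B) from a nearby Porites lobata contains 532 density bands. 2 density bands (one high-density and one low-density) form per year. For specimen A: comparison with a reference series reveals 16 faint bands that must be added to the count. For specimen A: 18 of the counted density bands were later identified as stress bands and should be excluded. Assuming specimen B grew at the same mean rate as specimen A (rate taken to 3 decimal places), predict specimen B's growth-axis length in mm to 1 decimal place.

763.2 mm

Specimen A: adjusted count: 698 − 18 + 16 = 696 density bands.
Specimen A: 696 density bands at 2 per year is 696 / 2 = 348 years.
A: Extension rate ≈ 998.5 / 348 = 2.869 mm/yr.
Specimen B: with 2 density bands per year, 532 / 2 = 266 years. Length of B = 2.869 × 266 = 763.2 mm.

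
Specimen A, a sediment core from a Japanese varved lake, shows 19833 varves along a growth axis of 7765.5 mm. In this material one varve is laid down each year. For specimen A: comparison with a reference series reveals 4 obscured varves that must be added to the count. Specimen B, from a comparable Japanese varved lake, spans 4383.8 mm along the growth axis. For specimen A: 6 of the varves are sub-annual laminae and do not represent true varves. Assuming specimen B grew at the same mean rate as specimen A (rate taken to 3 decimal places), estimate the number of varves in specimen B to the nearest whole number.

Specimen A: true varve count = 19833 − 6 + 4 = 19831.
A: 7765.5 mm over 19831 years gives 7765.5 / 19831 ≈ 0.392 mm/yr.
Specimen B: 4383.8 mm / 0.392 mm per year = 11183.16 years ≈ 11183 varves.

11183 varves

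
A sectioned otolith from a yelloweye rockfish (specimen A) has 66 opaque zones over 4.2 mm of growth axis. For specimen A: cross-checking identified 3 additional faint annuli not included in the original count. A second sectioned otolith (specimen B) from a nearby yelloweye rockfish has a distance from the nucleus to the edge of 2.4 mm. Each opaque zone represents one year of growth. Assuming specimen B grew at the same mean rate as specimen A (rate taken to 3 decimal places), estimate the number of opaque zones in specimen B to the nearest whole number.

39 opaque zones

Specimen A: after corrections the count is 66 + 3 = 69 opaque zones.
A: Mean rate = 4.2 mm / 69 years ≈ 0.061 mm per year.
Specimen B: 2.4 mm / 0.061 mm per year = 39.34 years ≈ 39 opaque zones.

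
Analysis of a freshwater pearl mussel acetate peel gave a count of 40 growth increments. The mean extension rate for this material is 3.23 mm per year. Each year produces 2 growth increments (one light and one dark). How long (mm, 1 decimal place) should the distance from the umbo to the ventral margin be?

64.6 mm

40 growth increments at 2 per year is 40 / 2 = 20 years.
Predicted length = 3.23 mm/year × 20 years = 64.6 mm.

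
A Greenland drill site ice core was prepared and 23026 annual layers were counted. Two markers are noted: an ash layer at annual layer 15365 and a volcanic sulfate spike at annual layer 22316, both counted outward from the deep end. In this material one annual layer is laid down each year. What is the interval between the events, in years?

22316 − 15365 = 6951 annual layers lie between the two events.
One annual layer per year makes the interval 6951 years.

6951 years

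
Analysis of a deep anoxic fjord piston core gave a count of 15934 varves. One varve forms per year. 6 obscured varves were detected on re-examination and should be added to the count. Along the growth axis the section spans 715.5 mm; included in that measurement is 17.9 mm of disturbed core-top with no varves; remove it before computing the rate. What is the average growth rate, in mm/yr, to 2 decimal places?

0.04 mm/yr

True varve count = 15934 + 6 = 15940.
The growth record spans 715.5 − 17.9 = 697.6 mm.
697.6 mm over 15940 years gives 697.6 / 15940 ≈ 0.04 mm/yr.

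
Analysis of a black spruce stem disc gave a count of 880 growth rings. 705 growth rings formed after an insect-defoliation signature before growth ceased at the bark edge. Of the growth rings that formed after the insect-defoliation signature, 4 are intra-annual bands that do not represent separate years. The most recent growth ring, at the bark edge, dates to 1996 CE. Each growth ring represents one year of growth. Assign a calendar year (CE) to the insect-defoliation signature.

1295 CE

705 growth rings post-date the insect-defoliation signature.
Excluding 4 false growth rings: 705 − 4 = 701.
The growth ring at the bark edge is 1996 CE, so the insect-defoliation signature dates to 1996 − 701 = 1295 CE.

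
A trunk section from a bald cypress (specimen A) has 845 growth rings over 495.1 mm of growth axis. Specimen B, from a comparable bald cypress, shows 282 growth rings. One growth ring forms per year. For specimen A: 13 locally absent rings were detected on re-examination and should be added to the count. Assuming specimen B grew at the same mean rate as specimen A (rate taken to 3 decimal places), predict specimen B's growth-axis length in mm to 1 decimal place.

162.7 mm

Specimen A: true growth ring count = 845 + 13 = 858.
A: Mean rate = 495.1 mm / 858 years ≈ 0.577 mm/year.
Length of B = 0.577 × 282 = 162.7 mm.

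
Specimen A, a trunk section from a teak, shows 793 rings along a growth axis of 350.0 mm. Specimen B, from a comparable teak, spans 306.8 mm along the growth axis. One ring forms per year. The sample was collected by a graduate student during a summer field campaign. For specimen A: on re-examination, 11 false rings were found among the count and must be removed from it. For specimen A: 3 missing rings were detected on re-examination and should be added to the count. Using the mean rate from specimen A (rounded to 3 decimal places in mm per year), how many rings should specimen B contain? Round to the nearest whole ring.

688 rings

Specimen A: adjusted count: 793 − 11 + 3 = 785 rings.
A: 350.0 mm over 785 years gives 350.0 / 785 ≈ 0.446 mm/year.
B spans 306.8 / 0.446 = 687.89 years ≈ 688 rings.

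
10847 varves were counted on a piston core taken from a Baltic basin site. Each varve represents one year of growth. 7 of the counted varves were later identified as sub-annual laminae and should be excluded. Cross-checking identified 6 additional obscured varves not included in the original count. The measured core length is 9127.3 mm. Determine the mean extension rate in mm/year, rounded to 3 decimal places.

True varve count = 10847 − 7 + 6 = 10846.
Mean rate = 9127.3 mm / 10846 years ≈ 0.842 mm/year.

0.842 mm/year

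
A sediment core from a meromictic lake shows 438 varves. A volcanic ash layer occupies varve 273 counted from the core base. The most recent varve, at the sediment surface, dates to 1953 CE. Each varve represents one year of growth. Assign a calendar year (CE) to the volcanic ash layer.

Between varve 273 and the sediment surface there are 438 − 273 = 165 varves.
The varve at the sediment surface is 1953 CE, so the volcanic ash layer dates to 1953 − 165 = 1788 CE.

1788 CE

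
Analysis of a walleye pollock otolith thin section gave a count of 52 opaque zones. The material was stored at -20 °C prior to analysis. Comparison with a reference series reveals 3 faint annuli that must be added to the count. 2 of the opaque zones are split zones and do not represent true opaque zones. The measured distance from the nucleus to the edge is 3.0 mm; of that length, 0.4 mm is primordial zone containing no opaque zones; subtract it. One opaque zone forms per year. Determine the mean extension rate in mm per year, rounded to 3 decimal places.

True opaque zone count = 52 − 2 + 3 = 53.
The growth record spans 3.0 − 0.4 = 2.6 mm.
Mean rate = 2.6 mm / 53 years ≈ 0.049 mm per year.

0.049 mm per year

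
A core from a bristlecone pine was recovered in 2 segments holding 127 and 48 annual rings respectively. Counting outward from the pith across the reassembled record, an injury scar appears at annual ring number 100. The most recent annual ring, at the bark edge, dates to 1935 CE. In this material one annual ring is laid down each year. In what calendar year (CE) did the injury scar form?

1860 CE

Total annual rings = 127 + 48 = 175.
175 − 100 = 75 annual rings lie beyond the injury scar toward the bark edge.
The annual ring at the bark edge is 1935 CE, so the injury scar dates to 1935 − 75 = 1860 CE.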